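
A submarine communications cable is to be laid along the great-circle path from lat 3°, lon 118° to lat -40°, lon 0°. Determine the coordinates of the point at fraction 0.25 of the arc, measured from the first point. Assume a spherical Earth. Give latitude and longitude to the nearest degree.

Convert each endpoint to a unit vector on the sphere (x = cos φ cos λ, y = cos φ sin λ, z = sin φ).
The central angle between the endpoints is δ = arccos(p₁·p₂) ≈ 1.974 rad (113.1°).
Interpolate at f = 0.25 with slerp weights a = sin((1−f)δ)/sin δ ≈ 1.083, b = sin(fδ)/sin δ ≈ 0.515.
p = a·p₁ + b·p₂ ≈ (-0.113, 0.955, -0.274); φ = arcsin(p_z) ≈ -15.93°, λ = atan2(p_y, p_x) ≈ 96.75°.

≈ lat -16°, lon 97°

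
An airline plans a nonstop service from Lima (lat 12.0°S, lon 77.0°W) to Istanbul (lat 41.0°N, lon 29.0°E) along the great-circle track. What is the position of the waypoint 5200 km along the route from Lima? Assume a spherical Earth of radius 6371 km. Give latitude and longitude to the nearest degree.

Write both endpoints as unit vectors p₁, p₂ with components (cos φ cos λ, cos φ sin λ, sin φ).
The central angle between the endpoints is δ = arccos(p₁·p₂) ≈ 1.918 rad (109.9°). The total great-circle distance is δ·R ≈ 1.918 × 6371 ≈ 12217 km, so the target fraction is f = 5200/12217 ≈ 0.426.
Interpolate at f ≈ 0.426 with slerp weights a = sin((1−f)δ)/sin δ ≈ 0.948, b = sin(fδ)/sin δ ≈ 0.775.
p = a·p₁ + b·p₂ ≈ (0.720, -0.620, 0.311); φ = arcsin(p_z) ≈ 18.12°, λ = atan2(p_y, p_x) ≈ -40.75°.

≈ lat 18°N, lon 41°W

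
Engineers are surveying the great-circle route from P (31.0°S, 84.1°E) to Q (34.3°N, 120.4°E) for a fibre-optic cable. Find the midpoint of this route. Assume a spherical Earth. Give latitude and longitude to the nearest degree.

≈ (2°N, 102°E)

The haversine formula gives a central angle δ ≈ 1.287 rad (73.7°) between the endpoints.
Interpolate at f = 1/2 with slerp weights a = sin((1−f)δ)/sin δ ≈ 0.625, b = sin(fδ)/sin δ ≈ 0.625.
p = a·p₁ + b·p₂ ≈ (-0.206, 0.978, 0.030); φ = arcsin(p_z) ≈ 1.74°, λ = atan2(p_y, p_x) ≈ 101.90°.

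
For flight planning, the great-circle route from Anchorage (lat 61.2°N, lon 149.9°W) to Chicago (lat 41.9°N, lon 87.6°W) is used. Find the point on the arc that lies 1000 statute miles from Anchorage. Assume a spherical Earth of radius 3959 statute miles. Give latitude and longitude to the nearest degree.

The haversine formula gives a central angle δ ≈ 0.720 rad (41.2°) between the endpoints. The total great-circle distance is δ·R ≈ 0.720 × 3959 ≈ 2850 mi, so the target fraction is f = 1000/2850 ≈ 0.351.
Interpolate at f ≈ 0.351 with slerp weights a = sin((1−f)δ)/sin δ ≈ 0.683, b = sin(fδ)/sin δ ≈ 0.379.
p = a·p₁ + b·p₂ ≈ (-0.273, -0.447, 0.852); φ = arcsin(p_z) ≈ 58.42°, λ = atan2(p_y, p_x) ≈ -121.41°.

≈ lat 58°N, lon 121°W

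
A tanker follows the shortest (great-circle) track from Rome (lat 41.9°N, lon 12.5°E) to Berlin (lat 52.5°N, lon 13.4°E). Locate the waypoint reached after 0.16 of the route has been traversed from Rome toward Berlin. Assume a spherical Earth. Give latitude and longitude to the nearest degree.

The haversine formula gives a central angle δ ≈ 0.185 rad (10.6°) between the endpoints.
Interpolate at f = 0.16 with slerp weights a = sin((1−f)δ)/sin δ ≈ 0.841, b = sin(fδ)/sin δ ≈ 0.161.
p = a·p₁ + b·p₂ ≈ (0.707, 0.158, 0.690); φ = arcsin(p_z) ≈ 43.60°, λ = atan2(p_y, p_x) ≈ 12.62°.

≈ lat 44°N, lon 13°E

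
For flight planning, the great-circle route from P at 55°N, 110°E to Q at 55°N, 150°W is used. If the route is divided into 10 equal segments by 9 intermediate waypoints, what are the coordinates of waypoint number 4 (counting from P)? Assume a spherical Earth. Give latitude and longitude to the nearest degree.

From cos δ = sin φ₁ sin φ₂ + cos φ₁ cos φ₂ cos Δλ, the central angle is δ ≈ 0.910 rad (52.1°).
Interpolate at f = 4/10 with slerp weights a = sin((1−f)δ)/sin δ ≈ 0.658, b = sin(fδ)/sin δ ≈ 0.451.
p = a·p₁ + b·p₂ ≈ (-0.353, 0.225, 0.908); φ = arcsin(p_z) ≈ 65.25°, λ = atan2(p_y, p_x) ≈ 147.47°.

≈ 65°N, 147°E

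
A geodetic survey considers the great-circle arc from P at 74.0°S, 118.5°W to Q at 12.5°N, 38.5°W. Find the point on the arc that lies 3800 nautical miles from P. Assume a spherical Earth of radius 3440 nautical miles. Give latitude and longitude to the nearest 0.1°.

Write both endpoints as unit vectors p₁, p₂ with components (cos φ cos λ, cos φ sin λ, sin φ).
The central angle between the endpoints is δ = arccos(p₁·p₂) ≈ 1.733 rad (99.3°). The total great-circle distance is δ·R ≈ 1.733 × 3440 ≈ 5961 nmi, so the target fraction is f = 3800/5961 ≈ 0.637.
Interpolate at f ≈ 0.637 with slerp weights a = sin((1−f)δ)/sin δ ≈ 0.595, b = sin(fδ)/sin δ ≈ 0.905.
p = a·p₁ + b·p₂ ≈ (0.613, -0.694, -0.376); φ = arcsin(p_z) ≈ -22.12°, λ = atan2(p_y, p_x) ≈ -48.55°.

≈ 22.1°S, 48.5°W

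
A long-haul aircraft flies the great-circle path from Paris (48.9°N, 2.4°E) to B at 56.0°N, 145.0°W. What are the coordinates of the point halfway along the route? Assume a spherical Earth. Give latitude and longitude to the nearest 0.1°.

The haversine formula gives a central angle δ ≈ 1.250 rad (71.6°) between the endpoints.
Interpolate at f = 1/2 with slerp weights a = sin((1−f)δ)/sin δ ≈ 0.617, b = sin(fδ)/sin δ ≈ 0.617.
p = a·p₁ + b·p₂ ≈ (0.123, -0.181, 0.976); φ = arcsin(p_z) ≈ 77.38°, λ = atan2(p_y, p_x) ≈ -55.87°.

≈ 77.4°N, 55.9°W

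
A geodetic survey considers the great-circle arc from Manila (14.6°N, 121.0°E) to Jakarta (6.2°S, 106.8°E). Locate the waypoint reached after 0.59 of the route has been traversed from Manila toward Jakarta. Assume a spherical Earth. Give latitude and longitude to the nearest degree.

≈ 2°N, 113°E

Convert each endpoint to a unit vector on the sphere (x = cos φ cos λ, y = cos φ sin λ, z = sin φ).
The central angle between the endpoints is δ = arccos(p₁·p₂) ≈ 0.438 rad (25.1°).
Interpolate at f = 0.59 with slerp weights a = sin((1−f)δ)/sin δ ≈ 0.421, b = sin(fδ)/sin δ ≈ 0.603.
p = a·p₁ + b·p₂ ≈ (-0.383, 0.923, 0.041); φ = arcsin(p_z) ≈ 2.35°, λ = atan2(p_y, p_x) ≈ 112.54°.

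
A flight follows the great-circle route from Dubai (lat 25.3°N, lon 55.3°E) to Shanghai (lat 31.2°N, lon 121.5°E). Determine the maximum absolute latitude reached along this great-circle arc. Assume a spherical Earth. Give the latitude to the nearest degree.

The great circle lies in the plane with unit normal n̂ = (p₁ × p₂)/|p₁ × p₂|.
Here n̂_z ≈ +0.837; the vertex latitude is φ_max = arccos|n̂_z| ≈ 33.2°.

≈ 33°N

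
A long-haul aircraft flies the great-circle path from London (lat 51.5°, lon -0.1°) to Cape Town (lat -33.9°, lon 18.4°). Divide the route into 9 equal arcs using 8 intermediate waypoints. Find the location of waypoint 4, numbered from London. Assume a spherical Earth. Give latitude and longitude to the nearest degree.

Write both endpoints as unit vectors p₁, p₂ with components (cos φ cos λ, cos φ sin λ, sin φ).
The central angle between the endpoints is δ = arccos(p₁·p₂) ≈ 1.517 rad (86.9°).
Interpolate at f = 4/9 with slerp weights a = sin((1−f)δ)/sin δ ≈ 0.748, b = sin(fδ)/sin δ ≈ 0.625.
p = a·p₁ + b·p₂ ≈ (0.958, 0.163, 0.236); φ = arcsin(p_z) ≈ 13.67°, λ = atan2(p_y, p_x) ≈ 9.66°.

≈ lat 14°, lon 10°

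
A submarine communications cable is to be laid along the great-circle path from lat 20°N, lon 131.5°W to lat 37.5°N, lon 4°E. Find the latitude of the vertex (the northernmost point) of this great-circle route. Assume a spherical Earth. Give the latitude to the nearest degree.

The great circle lies in the plane with unit normal n̂ = (p₁ × p₂)/|p₁ × p₂|.
Here n̂_z ≈ +0.552; the vertex latitude is φ_max = arccos|n̂_z| ≈ 56.5°.

≈ 56°N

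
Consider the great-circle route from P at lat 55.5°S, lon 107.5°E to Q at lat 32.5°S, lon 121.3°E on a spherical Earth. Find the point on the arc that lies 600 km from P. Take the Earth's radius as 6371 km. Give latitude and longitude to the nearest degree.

≈ lat 51°S, lon 112°E

Convert each endpoint to a unit vector on the sphere (x = cos φ cos λ, y = cos φ sin λ, z = sin φ).
The central angle between the endpoints is δ = arccos(p₁·p₂) ≈ 0.435 rad (24.9°). The total great-circle distance is δ·R ≈ 0.435 × 6371 ≈ 2774 km, so the target fraction is f = 600/2774 ≈ 0.216.
Interpolate at f ≈ 0.216 with slerp weights a = sin((1−f)δ)/sin δ ≈ 0.793, b = sin(fδ)/sin δ ≈ 0.223.
p = a·p₁ + b·p₂ ≈ (-0.233, 0.589, -0.774); φ = arcsin(p_z) ≈ -50.68°, λ = atan2(p_y, p_x) ≈ 111.56°.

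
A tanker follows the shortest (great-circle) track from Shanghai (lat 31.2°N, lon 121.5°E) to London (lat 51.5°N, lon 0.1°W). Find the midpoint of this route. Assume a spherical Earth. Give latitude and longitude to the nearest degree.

Write both endpoints as unit vectors p₁, p₂ with components (cos φ cos λ, cos φ sin λ, sin φ).
The central angle between the endpoints is δ = arccos(p₁·p₂) ≈ 1.444 rad (82.7°).
Interpolate at f = 1/2 with slerp weights a = sin((1−f)δ)/sin δ ≈ 0.666, b = sin(fδ)/sin δ ≈ 0.666.
p = a·p₁ + b·p₂ ≈ (0.117, 0.485, 0.867); φ = arcsin(p_z) ≈ 60.06°, λ = atan2(p_y, p_x) ≈ 76.44°.

≈ lat 60°N, lon 76°E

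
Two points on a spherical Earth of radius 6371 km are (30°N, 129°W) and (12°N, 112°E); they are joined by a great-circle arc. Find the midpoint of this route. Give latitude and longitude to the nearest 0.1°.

Write both endpoints as unit vectors p₁, p₂ with components (cos φ cos λ, cos φ sin λ, sin φ).
The central angle between the endpoints is δ = arccos(p₁·p₂) ≈ 1.883 rad (107.9°).
Interpolate at f = 1/2 with slerp weights a = sin((1−f)δ)/sin δ ≈ 0.849, b = sin(fδ)/sin δ ≈ 0.849.
p = a·p₁ + b·p₂ ≈ (-0.774, 0.199, 0.601); φ = arcsin(p_z) ≈ 36.96°, λ = atan2(p_y, p_x) ≈ 165.61°.

≈ (37.0°N, 165.6°E)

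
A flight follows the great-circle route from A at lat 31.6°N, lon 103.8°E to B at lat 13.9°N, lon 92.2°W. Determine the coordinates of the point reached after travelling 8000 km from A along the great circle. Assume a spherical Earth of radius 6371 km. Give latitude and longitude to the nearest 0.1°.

≈ lat 66.6°N, lon 135.8°W

Write both endpoints as unit vectors p₁, p₂ with components (cos φ cos λ, cos φ sin λ, sin φ).
The central angle between the endpoints is δ = arccos(p₁·p₂) ≈ 2.303 rad (132.0°). The total great-circle distance is δ·R ≈ 2.303 × 6371 ≈ 14676 km, so the target fraction is f = 8000/14676 ≈ 0.545.
Interpolate at f ≈ 0.545 with slerp weights a = sin((1−f)δ)/sin δ ≈ 1.165, b = sin(fδ)/sin δ ≈ 1.279.
p = a·p₁ + b·p₂ ≈ (-0.284, -0.277, 0.918); φ = arcsin(p_z) ≈ 66.62°, λ = atan2(p_y, p_x) ≈ -135.79°.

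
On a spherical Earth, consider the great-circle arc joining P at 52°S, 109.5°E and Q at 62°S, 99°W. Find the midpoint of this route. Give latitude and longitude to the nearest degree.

≈ 80°S, 157°E

Write both endpoints as unit vectors p₁, p₂ with components (cos φ cos λ, cos φ sin λ, sin φ).
The central angle between the endpoints is δ = arccos(p₁·p₂) ≈ 1.113 rad (63.8°).
Interpolate at f = 1/2 with slerp weights a = sin((1−f)δ)/sin δ ≈ 0.589, b = sin(fδ)/sin δ ≈ 0.589.
p = a·p₁ + b·p₂ ≈ (-0.164, 0.069, -0.984); φ = arcsin(p_z) ≈ -79.74°, λ = atan2(p_y, p_x) ≈ 157.31°.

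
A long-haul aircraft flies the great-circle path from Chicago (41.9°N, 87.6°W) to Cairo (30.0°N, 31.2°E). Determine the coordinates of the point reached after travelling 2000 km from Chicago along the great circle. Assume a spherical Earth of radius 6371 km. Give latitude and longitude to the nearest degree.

≈ 52°N, 65°W

The haversine formula gives a central angle δ ≈ 1.547 rad (88.7°) between the endpoints. The total great-circle distance is δ·R ≈ 1.547 × 6371 ≈ 9859 km, so the target fraction is f = 2000/9859 ≈ 0.203.
Interpolate at f ≈ 0.203 with slerp weights a = sin((1−f)δ)/sin δ ≈ 0.944, b = sin(fδ)/sin δ ≈ 0.309.
p = a·p₁ + b·p₂ ≈ (0.258, -0.563, 0.785); φ = arcsin(p_z) ≈ 51.70°, λ = atan2(p_y, p_x) ≈ -65.38°.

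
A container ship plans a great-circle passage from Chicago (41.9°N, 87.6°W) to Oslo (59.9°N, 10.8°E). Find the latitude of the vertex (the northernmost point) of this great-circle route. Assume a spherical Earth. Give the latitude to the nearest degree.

≈ 64°N

The great circle lies in the plane with unit normal n̂ = (p₁ × p₂)/|p₁ × p₂|.
Here n̂_z ≈ +0.433; the vertex latitude is φ_max = arccos|n̂_z| ≈ 64.3°.
Check via Clairaut: cos φ_max = |cos φ₁| · sin C = cos(41.9°)·sin(35.6°) ≈ 0.433, again giving ≈ 64.3°.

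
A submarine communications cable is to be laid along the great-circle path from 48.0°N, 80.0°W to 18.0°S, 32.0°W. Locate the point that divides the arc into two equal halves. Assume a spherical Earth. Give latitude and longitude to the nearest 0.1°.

Write both endpoints as unit vectors p₁, p₂ with components (cos φ cos λ, cos φ sin λ, sin φ).
The central angle between the endpoints is δ = arccos(p₁·p₂) ≈ 1.373 rad (78.7°).
Interpolate at f = 1/2 with slerp weights a = sin((1−f)δ)/sin δ ≈ 0.647, b = sin(fδ)/sin δ ≈ 0.647.
p = a·p₁ + b·p₂ ≈ (0.597, -0.752, 0.281); φ = arcsin(p_z) ≈ 16.30°, λ = atan2(p_y, p_x) ≈ -51.57°.

≈ 16.3°N, 51.6°W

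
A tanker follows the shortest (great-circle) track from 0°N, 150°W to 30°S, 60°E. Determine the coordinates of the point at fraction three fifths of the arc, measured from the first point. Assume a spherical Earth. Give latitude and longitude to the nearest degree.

Convert each endpoint to a unit vector on the sphere (x = cos φ cos λ, y = cos φ sin λ, z = sin φ).
The central angle between the endpoints is δ = arccos(p₁·p₂) ≈ 2.419 rad (138.6°).
Interpolate at f = 3/5 with slerp weights a = sin((1−f)δ)/sin δ ≈ 1.245, b = sin(fδ)/sin δ ≈ 1.501.
p = a·p₁ + b·p₂ ≈ (-0.428, 0.503, -0.751); φ = arcsin(p_z) ≈ -48.64°, λ = atan2(p_y, p_x) ≈ 130.39°.

≈ 49°S, 130°E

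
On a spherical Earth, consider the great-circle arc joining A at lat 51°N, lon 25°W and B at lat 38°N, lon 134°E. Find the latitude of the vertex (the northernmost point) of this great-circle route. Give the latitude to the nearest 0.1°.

≈ 79.8°N

The great circle lies in the plane with unit normal n̂ = (p₁ × p₂)/|p₁ × p₂|.
Here n̂_z ≈ +0.178; the vertex latitude is φ_max = arccos|n̂_z| ≈ 79.8°.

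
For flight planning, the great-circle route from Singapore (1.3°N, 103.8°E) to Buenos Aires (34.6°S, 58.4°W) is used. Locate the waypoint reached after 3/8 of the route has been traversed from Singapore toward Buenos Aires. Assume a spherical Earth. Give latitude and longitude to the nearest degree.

≈ 46°S, 75°E

Write both endpoints as unit vectors p₁, p₂ with components (cos φ cos λ, cos φ sin λ, sin φ).
The central angle between the endpoints is δ = arccos(p₁·p₂) ≈ 2.492 rad (142.8°).
Interpolate at f = 3/8 with slerp weights a = sin((1−f)δ)/sin δ ≈ 1.653, b = sin(fδ)/sin δ ≈ 1.330.
p = a·p₁ + b·p₂ ≈ (0.179, 0.673, -0.718); φ = arcsin(p_z) ≈ -45.87°, λ = atan2(p_y, p_x) ≈ 75.07°.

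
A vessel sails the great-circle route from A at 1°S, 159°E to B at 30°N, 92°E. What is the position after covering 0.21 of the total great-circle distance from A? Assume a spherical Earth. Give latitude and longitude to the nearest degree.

The haversine formula gives a central angle δ ≈ 1.235 rad (70.8°) between the endpoints.
Interpolate at f = 0.21 with slerp weights a = sin((1−f)δ)/sin δ ≈ 0.877, b = sin(fδ)/sin δ ≈ 0.272.
p = a·p₁ + b·p₂ ≈ (-0.827, 0.549, 0.120); φ = arcsin(p_z) ≈ 6.92°, λ = atan2(p_y, p_x) ≈ 146.40°.

≈ 7°N, 146°E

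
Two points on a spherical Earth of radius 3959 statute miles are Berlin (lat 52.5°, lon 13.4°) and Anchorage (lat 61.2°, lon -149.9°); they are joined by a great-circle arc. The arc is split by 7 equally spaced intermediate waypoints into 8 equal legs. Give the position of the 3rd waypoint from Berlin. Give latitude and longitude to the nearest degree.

≈ lat 76°, lon -2°

The haversine formula gives a central angle δ ≈ 1.144 rad (65.5°) between the endpoints.
Interpolate at f = 3/8 with slerp weights a = sin((1−f)δ)/sin δ ≈ 0.720, b = sin(fδ)/sin δ ≈ 0.457.
p = a·p₁ + b·p₂ ≈ (0.236, -0.009, 0.972); φ = arcsin(p_z) ≈ 76.34°, λ = atan2(p_y, p_x) ≈ -2.13°.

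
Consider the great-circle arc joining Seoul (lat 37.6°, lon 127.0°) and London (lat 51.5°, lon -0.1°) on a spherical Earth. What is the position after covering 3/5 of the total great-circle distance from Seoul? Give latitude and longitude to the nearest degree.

≈ lat 66°, lon 58°

Convert each endpoint to a unit vector on the sphere (x = cos φ cos λ, y = cos φ sin λ, z = sin φ).
The central angle between the endpoints is δ = arccos(p₁·p₂) ≈ 1.390 rad (79.6°).
Interpolate at f = 3/5 with slerp weights a = sin((1−f)δ)/sin δ ≈ 0.536, b = sin(fδ)/sin δ ≈ 0.753.
p = a·p₁ + b·p₂ ≈ (0.213, 0.339, 0.917); φ = arcsin(p_z) ≈ 66.42°, λ = atan2(p_y, p_x) ≈ 57.85°.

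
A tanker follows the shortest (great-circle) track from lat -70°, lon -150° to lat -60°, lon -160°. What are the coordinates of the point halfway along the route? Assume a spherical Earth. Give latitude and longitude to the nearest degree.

Write both endpoints as unit vectors p₁, p₂ with components (cos φ cos λ, cos φ sin λ, sin φ).
The central angle between the endpoints is δ = arccos(p₁·p₂) ≈ 0.189 rad (10.8°).
Interpolate at f = 1/2 with slerp weights a = sin((1−f)δ)/sin δ ≈ 0.502, b = sin(fδ)/sin δ ≈ 0.502.
p = a·p₁ + b·p₂ ≈ (-0.385, -0.172, -0.907); φ = arcsin(p_z) ≈ -65.08°, λ = atan2(p_y, p_x) ≈ -155.94°.

≈ lat -65°, lon -156°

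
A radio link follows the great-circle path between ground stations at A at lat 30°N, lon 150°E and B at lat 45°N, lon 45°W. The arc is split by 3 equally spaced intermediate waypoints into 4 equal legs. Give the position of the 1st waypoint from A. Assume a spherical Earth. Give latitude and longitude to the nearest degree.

≈ lat 55°N, lon 158°E

Convert each endpoint to a unit vector on the sphere (x = cos φ cos λ, y = cos φ sin λ, z = sin φ).
The central angle between the endpoints is δ = arccos(p₁·p₂) ≈ 1.811 rad (103.8°).
Interpolate at f = 1/4 with slerp weights a = sin((1−f)δ)/sin δ ≈ 1.006, b = sin(fδ)/sin δ ≈ 0.450.
p = a·p₁ + b·p₂ ≈ (-0.530, 0.211, 0.822); φ = arcsin(p_z) ≈ 55.25°, λ = atan2(p_y, p_x) ≈ 158.32°.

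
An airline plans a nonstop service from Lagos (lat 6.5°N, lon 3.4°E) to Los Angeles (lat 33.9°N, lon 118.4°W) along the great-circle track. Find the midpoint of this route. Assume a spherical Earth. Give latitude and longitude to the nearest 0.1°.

≈ lat 36.8°N, lon 48.3°W

Convert each endpoint to a unit vector on the sphere (x = cos φ cos λ, y = cos φ sin λ, z = sin φ).
The central angle between the endpoints is δ = arccos(p₁·p₂) ≈ 1.951 rad (111.8°).
Interpolate at f = 1/2 with slerp weights a = sin((1−f)δ)/sin δ ≈ 0.892, b = sin(fδ)/sin δ ≈ 0.892.
p = a·p₁ + b·p₂ ≈ (0.532, -0.599, 0.598); φ = arcsin(p_z) ≈ 36.76°, λ = atan2(p_y, p_x) ≈ -48.35°.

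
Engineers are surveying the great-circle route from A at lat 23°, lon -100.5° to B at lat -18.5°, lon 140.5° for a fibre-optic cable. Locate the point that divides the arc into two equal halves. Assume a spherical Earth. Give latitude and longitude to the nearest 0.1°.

The haversine formula gives a central angle δ ≈ 2.150 rad (123.2°) between the endpoints.
Interpolate at f = 1/2 with slerp weights a = sin((1−f)δ)/sin δ ≈ 1.051, b = sin(fδ)/sin δ ≈ 1.051.
p = a·p₁ + b·p₂ ≈ (-0.945, -0.317, 0.077); φ = arcsin(p_z) ≈ 4.43°, λ = atan2(p_y, p_x) ≈ -161.45°.

≈ lat 4.4°, lon -161.4°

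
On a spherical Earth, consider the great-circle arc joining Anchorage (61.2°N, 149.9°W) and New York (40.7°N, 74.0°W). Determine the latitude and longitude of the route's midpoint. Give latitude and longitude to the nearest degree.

≈ 57°N, 102°W

Convert each endpoint to a unit vector on the sphere (x = cos φ cos λ, y = cos φ sin λ, z = sin φ).
The central angle between the endpoints is δ = arccos(p₁·p₂) ≈ 0.849 rad (48.7°).
Interpolate at f = 1/2 with slerp weights a = sin((1−f)δ)/sin δ ≈ 0.549, b = sin(fδ)/sin δ ≈ 0.549.
p = a·p₁ + b·p₂ ≈ (-0.114, -0.532, 0.839); φ = arcsin(p_z) ≈ 57.00°, λ = atan2(p_y, p_x) ≈ -102.09°.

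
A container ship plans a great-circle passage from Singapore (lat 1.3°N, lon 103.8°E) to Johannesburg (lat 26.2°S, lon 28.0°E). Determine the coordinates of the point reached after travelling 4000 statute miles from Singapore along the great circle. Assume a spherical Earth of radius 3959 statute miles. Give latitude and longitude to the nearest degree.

Convert each endpoint to a unit vector on the sphere (x = cos φ cos λ, y = cos φ sin λ, z = sin φ).
The central angle between the endpoints is δ = arccos(p₁·p₂) ≈ 1.359 rad (77.9°). The total great-circle distance is δ·R ≈ 1.359 × 3959 ≈ 5381 mi, so the target fraction is f = 4000/5381 ≈ 0.743.
Interpolate at f ≈ 0.743 with slerp weights a = sin((1−f)δ)/sin δ ≈ 0.350, b = sin(fδ)/sin δ ≈ 0.866.
p = a·p₁ + b·p₂ ≈ (0.603, 0.704, -0.375); φ = arcsin(p_z) ≈ -22.00°, λ = atan2(p_y, p_x) ≈ 49.43°.

≈ lat 22°S, lon 49°E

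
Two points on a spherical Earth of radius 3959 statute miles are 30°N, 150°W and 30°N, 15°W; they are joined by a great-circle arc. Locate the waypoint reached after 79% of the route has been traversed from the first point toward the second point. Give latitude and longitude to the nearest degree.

≈ 46°N, 35°W

From cos δ = sin φ₁ sin φ₂ + cos φ₁ cos φ₂ cos Δλ, the central angle is δ ≈ 1.855 rad (106.3°).
Interpolate at f = 0.79 with slerp weights a = sin((1−f)δ)/sin δ ≈ 0.396, b = sin(fδ)/sin δ ≈ 1.036.
p = a·p₁ + b·p₂ ≈ (0.570, -0.404, 0.716); φ = arcsin(p_z) ≈ 45.71°, λ = atan2(p_y, p_x) ≈ -35.30°.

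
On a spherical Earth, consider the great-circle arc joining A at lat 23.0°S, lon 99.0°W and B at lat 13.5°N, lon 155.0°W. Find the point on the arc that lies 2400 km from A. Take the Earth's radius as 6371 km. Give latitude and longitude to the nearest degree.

Convert each endpoint to a unit vector on the sphere (x = cos φ cos λ, y = cos φ sin λ, z = sin φ).
The central angle between the endpoints is δ = arccos(p₁·p₂) ≈ 1.149 rad (65.8°). The total great-circle distance is δ·R ≈ 1.149 × 6371 ≈ 7321 km, so the target fraction is f = 2400/7321 ≈ 0.328.
Interpolate at f ≈ 0.328 with slerp weights a = sin((1−f)δ)/sin δ ≈ 0.765, b = sin(fδ)/sin δ ≈ 0.403.
p = a·p₁ + b·p₂ ≈ (-0.465, -0.861, -0.205); φ = arcsin(p_z) ≈ -11.81°, λ = atan2(p_y, p_x) ≈ -118.39°.

≈ lat 12°S, lon 118°W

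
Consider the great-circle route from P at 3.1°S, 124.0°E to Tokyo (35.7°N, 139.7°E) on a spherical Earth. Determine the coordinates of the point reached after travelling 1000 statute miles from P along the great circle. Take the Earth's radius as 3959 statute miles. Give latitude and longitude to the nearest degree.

The haversine formula gives a central angle δ ≈ 0.724 rad (41.5°) between the endpoints. The total great-circle distance is δ·R ≈ 0.724 × 3959 ≈ 2867 mi, so the target fraction is f = 1000/2867 ≈ 0.349.
Interpolate at f ≈ 0.349 with slerp weights a = sin((1−f)δ)/sin δ ≈ 0.686, b = sin(fδ)/sin δ ≈ 0.377.
p = a·p₁ + b·p₂ ≈ (-0.617, 0.766, 0.183); φ = arcsin(p_z) ≈ 10.55°, λ = atan2(p_y, p_x) ≈ 128.84°.

≈ 11°N, 129°E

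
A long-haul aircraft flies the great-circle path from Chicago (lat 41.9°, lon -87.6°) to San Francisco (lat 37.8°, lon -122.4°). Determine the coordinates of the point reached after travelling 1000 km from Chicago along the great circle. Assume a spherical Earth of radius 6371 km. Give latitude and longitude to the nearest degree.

From cos δ = sin φ₁ sin φ₂ + cos φ₁ cos φ₂ cos Δλ, the central angle is δ ≈ 0.468 rad (26.8°). The total great-circle distance is δ·R ≈ 0.468 × 6371 ≈ 2985 km, so the target fraction is f = 1000/2985 ≈ 0.335.
Interpolate at f ≈ 0.335 with slerp weights a = sin((1−f)δ)/sin δ ≈ 0.679, b = sin(fδ)/sin δ ≈ 0.346.
p = a·p₁ + b·p₂ ≈ (-0.125, -0.736, 0.666); φ = arcsin(p_z) ≈ 41.72°, λ = atan2(p_y, p_x) ≈ -99.67°.

≈ lat 42°, lon -100°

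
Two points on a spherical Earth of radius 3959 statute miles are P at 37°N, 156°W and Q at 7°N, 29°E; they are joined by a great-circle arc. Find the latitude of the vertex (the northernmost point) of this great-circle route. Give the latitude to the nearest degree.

The great circle lies in the plane with unit normal n̂ = (p₁ × p₂)/|p₁ × p₂|.
Here n̂_z ≈ -0.099; the vertex latitude is φ_max = arccos|n̂_z| ≈ 84.3°.
Check via Clairaut: cos φ_max = |cos φ₁| · sin C = cos(37.0°)·sin(7.1°) ≈ 0.099, again giving ≈ 84.3°.

≈ 84°N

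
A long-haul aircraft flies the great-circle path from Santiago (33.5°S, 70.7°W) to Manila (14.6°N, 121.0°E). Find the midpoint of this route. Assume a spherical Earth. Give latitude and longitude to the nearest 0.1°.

The haversine formula gives a central angle δ ≈ 2.763 rad (158.3°) between the endpoints.
Interpolate at f = 1/2 with slerp weights a = sin((1−f)δ)/sin δ ≈ 2.660, b = sin(fδ)/sin δ ≈ 2.660.
p = a·p₁ + b·p₂ ≈ (-0.593, 0.113, -0.798); φ = arcsin(p_z) ≈ -52.90°, λ = atan2(p_y, p_x) ≈ 169.21°.

≈ 52.9°S, 169.2°E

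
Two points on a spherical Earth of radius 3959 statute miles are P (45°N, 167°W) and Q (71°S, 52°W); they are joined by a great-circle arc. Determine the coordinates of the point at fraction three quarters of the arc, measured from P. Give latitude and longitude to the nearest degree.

≈ (52°S, 121°W)

Convert each endpoint to a unit vector on the sphere (x = cos φ cos λ, y = cos φ sin λ, z = sin φ).
The central angle between the endpoints is δ = arccos(p₁·p₂) ≈ 2.443 rad (140.0°).
Interpolate at f = 3/4 with slerp weights a = sin((1−f)δ)/sin δ ≈ 0.892, b = sin(fδ)/sin δ ≈ 1.502.
p = a·p₁ + b·p₂ ≈ (-0.313, -0.527, -0.790); φ = arcsin(p_z) ≈ -52.16°, λ = atan2(p_y, p_x) ≈ -120.73°.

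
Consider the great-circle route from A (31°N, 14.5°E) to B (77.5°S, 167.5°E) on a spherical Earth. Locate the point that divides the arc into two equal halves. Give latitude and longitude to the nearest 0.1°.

≈ (34.5°S, 22.9°E)

Convert each endpoint to a unit vector on the sphere (x = cos φ cos λ, y = cos φ sin λ, z = sin φ).
The central angle between the endpoints is δ = arccos(p₁·p₂) ≈ 2.302 rad (131.9°).
Interpolate at f = 1/2 with slerp weights a = sin((1−f)δ)/sin δ ≈ 1.227, b = sin(fδ)/sin δ ≈ 1.227.
p = a·p₁ + b·p₂ ≈ (0.759, 0.321, -0.566); φ = arcsin(p_z) ≈ -34.48°, λ = atan2(p_y, p_x) ≈ 22.91°.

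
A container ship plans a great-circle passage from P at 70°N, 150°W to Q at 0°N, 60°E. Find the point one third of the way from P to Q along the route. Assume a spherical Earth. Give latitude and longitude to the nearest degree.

≈ 69°N, 88°E

Convert each endpoint to a unit vector on the sphere (x = cos φ cos λ, y = cos φ sin λ, z = sin φ).
The central angle between the endpoints is δ = arccos(p₁·p₂) ≈ 1.872 rad (107.2°).
Interpolate at f = 1/3 with slerp weights a = sin((1−f)δ)/sin δ ≈ 0.993, b = sin(fδ)/sin δ ≈ 0.612.
p = a·p₁ + b·p₂ ≈ (0.012, 0.360, 0.933); φ = arcsin(p_z) ≈ 68.90°, λ = atan2(p_y, p_x) ≈ 88.13°.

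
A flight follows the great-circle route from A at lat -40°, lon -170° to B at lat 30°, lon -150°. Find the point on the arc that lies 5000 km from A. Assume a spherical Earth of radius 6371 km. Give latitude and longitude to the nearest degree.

≈ lat 3°, lon -157°

The haversine formula gives a central angle δ ≈ 1.264 rad (72.4°) between the endpoints. The total great-circle distance is δ·R ≈ 1.264 × 6371 ≈ 8053 km, so the target fraction is f = 5000/8053 ≈ 0.621.
Interpolate at f ≈ 0.621 with slerp weights a = sin((1−f)δ)/sin δ ≈ 0.484, b = sin(fδ)/sin δ ≈ 0.741.
p = a·p₁ + b·p₂ ≈ (-0.921, -0.385, 0.060); φ = arcsin(p_z) ≈ 3.43°, λ = atan2(p_y, p_x) ≈ -157.29°.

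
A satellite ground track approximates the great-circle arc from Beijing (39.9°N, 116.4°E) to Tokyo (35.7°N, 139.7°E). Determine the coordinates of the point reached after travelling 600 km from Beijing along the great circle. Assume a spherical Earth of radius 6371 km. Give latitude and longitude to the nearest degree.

From cos δ = sin φ₁ sin φ₂ + cos φ₁ cos φ₂ cos Δλ, the central angle is δ ≈ 0.329 rad (18.8°). The total great-circle distance is δ·R ≈ 0.329 × 6371 ≈ 2093 km, so the target fraction is f = 600/2093 ≈ 0.287.
Interpolate at f ≈ 0.287 with slerp weights a = sin((1−f)δ)/sin δ ≈ 0.720, b = sin(fδ)/sin δ ≈ 0.291.
p = a·p₁ + b·p₂ ≈ (-0.426, 0.648, 0.632); φ = arcsin(p_z) ≈ 39.18°, λ = atan2(p_y, p_x) ≈ 123.34°.

≈ 39°N, 123°E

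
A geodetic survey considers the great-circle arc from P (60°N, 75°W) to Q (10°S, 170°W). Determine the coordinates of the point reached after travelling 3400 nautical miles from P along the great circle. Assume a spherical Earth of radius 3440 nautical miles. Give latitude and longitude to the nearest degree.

From cos δ = sin φ₁ sin φ₂ + cos φ₁ cos φ₂ cos Δλ, the central angle is δ ≈ 1.765 rad (101.1°). The total great-circle distance is δ·R ≈ 1.765 × 3440 ≈ 6073 nmi, so the target fraction is f = 3400/6073 ≈ 0.560.
Interpolate at f ≈ 0.560 with slerp weights a = sin((1−f)δ)/sin δ ≈ 0.715, b = sin(fδ)/sin δ ≈ 0.851.
p = a·p₁ + b·p₂ ≈ (-0.733, -0.491, 0.471); φ = arcsin(p_z) ≈ 28.10°, λ = atan2(p_y, p_x) ≈ -146.20°.

≈ (28°N, 146°W)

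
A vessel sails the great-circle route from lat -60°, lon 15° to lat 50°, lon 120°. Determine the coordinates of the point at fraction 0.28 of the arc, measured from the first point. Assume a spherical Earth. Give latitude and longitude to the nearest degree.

≈ lat -34°, lon 60°

The haversine formula gives a central angle δ ≈ 2.414 rad (138.3°) between the endpoints.
Interpolate at f = 0.28 with slerp weights a = sin((1−f)δ)/sin δ ≈ 1.482, b = sin(fδ)/sin δ ≈ 0.940.
p = a·p₁ + b·p₂ ≈ (0.414, 0.715, -0.563); φ = arcsin(p_z) ≈ -34.29°, λ = atan2(p_y, p_x) ≈ 59.96°.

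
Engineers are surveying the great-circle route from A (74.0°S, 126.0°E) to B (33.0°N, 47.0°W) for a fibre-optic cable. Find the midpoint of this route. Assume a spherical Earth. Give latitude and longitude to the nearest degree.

Write both endpoints as unit vectors p₁, p₂ with components (cos φ cos λ, cos φ sin λ, sin φ).
The central angle between the endpoints is δ = arccos(p₁·p₂) ≈ 2.423 rad (138.8°).
Interpolate at f = 1/2 with slerp weights a = sin((1−f)δ)/sin δ ≈ 1.423, b = sin(fδ)/sin δ ≈ 1.423.
p = a·p₁ + b·p₂ ≈ (0.583, -0.555, -0.593); φ = arcsin(p_z) ≈ -36.35°, λ = atan2(p_y, p_x) ≈ -43.60°.

≈ (36°S, 44°W)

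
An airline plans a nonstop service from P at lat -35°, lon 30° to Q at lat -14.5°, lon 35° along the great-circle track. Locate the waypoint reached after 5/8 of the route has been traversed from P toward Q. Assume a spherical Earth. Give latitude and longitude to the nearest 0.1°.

≈ lat -22.2°, lon 33.3°

Write both endpoints as unit vectors p₁, p₂ with components (cos φ cos λ, cos φ sin λ, sin φ).
The central angle between the endpoints is δ = arccos(p₁·p₂) ≈ 0.366 rad (21.0°).
Interpolate at f = 5/8 with slerp weights a = sin((1−f)δ)/sin δ ≈ 0.382, b = sin(fδ)/sin δ ≈ 0.634.
p = a·p₁ + b·p₂ ≈ (0.774, 0.508, -0.378); φ = arcsin(p_z) ≈ -22.21°, λ = atan2(p_y, p_x) ≈ 33.31°.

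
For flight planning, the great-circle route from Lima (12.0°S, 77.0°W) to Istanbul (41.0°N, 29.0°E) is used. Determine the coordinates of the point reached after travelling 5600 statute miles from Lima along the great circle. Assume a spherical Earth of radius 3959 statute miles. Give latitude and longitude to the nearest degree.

≈ (36°N, 7°W)

The haversine formula gives a central angle δ ≈ 1.918 rad (109.9°) between the endpoints. The total great-circle distance is δ·R ≈ 1.918 × 3959 ≈ 7592 mi, so the target fraction is f = 5600/7592 ≈ 0.738.
Interpolate at f ≈ 0.738 with slerp weights a = sin((1−f)δ)/sin δ ≈ 0.513, b = sin(fδ)/sin δ ≈ 1.050.
p = a·p₁ + b·p₂ ≈ (0.806, -0.104, 0.582); φ = arcsin(p_z) ≈ 35.63°, λ = atan2(p_y, p_x) ≈ -7.37°.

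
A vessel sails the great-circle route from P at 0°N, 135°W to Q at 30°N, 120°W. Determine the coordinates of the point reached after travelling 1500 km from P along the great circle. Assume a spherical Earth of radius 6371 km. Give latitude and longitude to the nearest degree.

≈ 12°N, 129°W

Write both endpoints as unit vectors p₁, p₂ with components (cos φ cos λ, cos φ sin λ, sin φ).
The central angle between the endpoints is δ = arccos(p₁·p₂) ≈ 0.580 rad (33.2°). The total great-circle distance is δ·R ≈ 0.580 × 6371 ≈ 3695 km, so the target fraction is f = 1500/3695 ≈ 0.406.
Interpolate at f ≈ 0.406 with slerp weights a = sin((1−f)δ)/sin δ ≈ 0.616, b = sin(fδ)/sin δ ≈ 0.426.
p = a·p₁ + b·p₂ ≈ (-0.620, -0.755, 0.213); φ = arcsin(p_z) ≈ 12.29°, λ = atan2(p_y, p_x) ≈ -129.40°.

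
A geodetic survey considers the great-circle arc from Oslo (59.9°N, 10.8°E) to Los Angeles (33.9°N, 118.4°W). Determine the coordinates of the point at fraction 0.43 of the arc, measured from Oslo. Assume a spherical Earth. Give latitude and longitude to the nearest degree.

≈ (68°N, 69°W)

Convert each endpoint to a unit vector on the sphere (x = cos φ cos λ, y = cos φ sin λ, z = sin φ).
The central angle between the endpoints is δ = arccos(p₁·p₂) ≈ 1.350 rad (77.3°).
Interpolate at f = 0.43 with slerp weights a = sin((1−f)δ)/sin δ ≈ 0.713, b = sin(fδ)/sin δ ≈ 0.562.
p = a·p₁ + b·p₂ ≈ (0.129, -0.343, 0.930); φ = arcsin(p_z) ≈ 68.48°, λ = atan2(p_y, p_x) ≈ -69.35°.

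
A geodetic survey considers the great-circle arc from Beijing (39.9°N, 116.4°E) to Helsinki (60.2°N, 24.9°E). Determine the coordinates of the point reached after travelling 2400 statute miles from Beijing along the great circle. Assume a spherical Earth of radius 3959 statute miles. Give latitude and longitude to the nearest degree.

Write both endpoints as unit vectors p₁, p₂ with components (cos φ cos λ, cos φ sin λ, sin φ).
The central angle between the endpoints is δ = arccos(p₁·p₂) ≈ 0.992 rad (56.9°). The total great-circle distance is δ·R ≈ 0.992 × 3959 ≈ 3929 mi, so the target fraction is f = 2400/3929 ≈ 0.611.
Interpolate at f ≈ 0.611 with slerp weights a = sin((1−f)δ)/sin δ ≈ 0.450, b = sin(fδ)/sin δ ≈ 0.680.
p = a·p₁ + b·p₂ ≈ (0.153, 0.451, 0.879); φ = arcsin(p_z) ≈ 61.52°, λ = atan2(p_y, p_x) ≈ 71.25°.

≈ 62°N, 71°E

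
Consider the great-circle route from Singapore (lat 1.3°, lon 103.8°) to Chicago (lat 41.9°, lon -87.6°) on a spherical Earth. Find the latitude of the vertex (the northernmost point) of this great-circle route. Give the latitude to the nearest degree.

The great circle lies in the plane with unit normal n̂ = (p₁ × p₂)/|p₁ × p₂|.
Here n̂_z ≈ +0.210; the vertex latitude is φ_max = arccos|n̂_z| ≈ 77.9°.
Check via Clairaut: cos φ_max = |cos φ₁| · sin C = cos(1.3°)·sin(12.1°) ≈ 0.210, again giving ≈ 77.9°.

≈ 78°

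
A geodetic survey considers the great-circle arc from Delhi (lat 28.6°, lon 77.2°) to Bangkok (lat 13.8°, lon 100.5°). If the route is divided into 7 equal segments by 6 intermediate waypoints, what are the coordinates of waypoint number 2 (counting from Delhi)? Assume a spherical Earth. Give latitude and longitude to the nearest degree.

≈ lat 25°, lon 84°

Convert each endpoint to a unit vector on the sphere (x = cos φ cos λ, y = cos φ sin λ, z = sin φ).
The central angle between the endpoints is δ = arccos(p₁·p₂) ≈ 0.457 rad (26.2°).
Interpolate at f = 2/7 with slerp weights a = sin((1−f)δ)/sin δ ≈ 0.727, b = sin(fδ)/sin δ ≈ 0.295.
p = a·p₁ + b·p₂ ≈ (0.089, 0.904, 0.418); φ = arcsin(p_z) ≈ 24.72°, λ = atan2(p_y, p_x) ≈ 84.37°.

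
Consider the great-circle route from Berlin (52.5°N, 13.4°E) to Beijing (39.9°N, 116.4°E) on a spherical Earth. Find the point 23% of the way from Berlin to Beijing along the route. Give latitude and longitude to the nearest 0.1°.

Convert each endpoint to a unit vector on the sphere (x = cos φ cos λ, y = cos φ sin λ, z = sin φ).
The central angle between the endpoints is δ = arccos(p₁·p₂) ≈ 1.155 rad (66.2°).
Interpolate at f = 0.23 with slerp weights a = sin((1−f)δ)/sin δ ≈ 0.849, b = sin(fδ)/sin δ ≈ 0.287.
p = a·p₁ + b·p₂ ≈ (0.405, 0.317, 0.858); φ = arcsin(p_z) ≈ 59.06°, λ = atan2(p_y, p_x) ≈ 38.06°.

≈ (59.1°N, 38.1°E)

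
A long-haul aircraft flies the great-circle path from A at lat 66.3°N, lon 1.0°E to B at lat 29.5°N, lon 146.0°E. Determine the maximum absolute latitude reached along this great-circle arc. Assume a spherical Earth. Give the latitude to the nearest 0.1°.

≈ 78.3°N

The great circle lies in the plane with unit normal n̂ = (p₁ × p₂)/|p₁ × p₂|.
Here n̂_z ≈ +0.203; the vertex latitude is φ_max = arccos|n̂_z| ≈ 78.3°.
Check via Clairaut: cos φ_max = |cos φ₁| · sin C = cos(66.3°)·sin(30.4°) ≈ 0.203, again giving ≈ 78.3°.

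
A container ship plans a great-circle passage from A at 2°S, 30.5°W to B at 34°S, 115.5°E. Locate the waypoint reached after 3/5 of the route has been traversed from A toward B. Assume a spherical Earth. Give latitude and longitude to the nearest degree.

The haversine formula gives a central angle δ ≈ 2.301 rad (131.9°) between the endpoints.
Interpolate at f = 3/5 with slerp weights a = sin((1−f)δ)/sin δ ≈ 1.069, b = sin(fδ)/sin δ ≈ 1.319.
p = a·p₁ + b·p₂ ≈ (0.450, 0.445, -0.775); φ = arcsin(p_z) ≈ -50.78°, λ = atan2(p_y, p_x) ≈ 44.67°.

≈ 51°S, 45°E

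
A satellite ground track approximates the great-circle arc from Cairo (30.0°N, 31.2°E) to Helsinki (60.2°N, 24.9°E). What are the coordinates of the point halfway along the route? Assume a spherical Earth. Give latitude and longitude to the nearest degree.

≈ 45°N, 29°E

Convert each endpoint to a unit vector on the sphere (x = cos φ cos λ, y = cos φ sin λ, z = sin φ).
The central angle between the endpoints is δ = arccos(p₁·p₂) ≈ 0.532 rad (30.5°).
Interpolate at f = 1/2 with slerp weights a = sin((1−f)δ)/sin δ ≈ 0.518, b = sin(fδ)/sin δ ≈ 0.518.
p = a·p₁ + b·p₂ ≈ (0.618, 0.341, 0.709); φ = arcsin(p_z) ≈ 45.14°, λ = atan2(p_y, p_x) ≈ 28.90°.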